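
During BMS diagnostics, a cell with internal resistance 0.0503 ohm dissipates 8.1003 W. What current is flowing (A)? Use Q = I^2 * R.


I = sqrt(Q / R) = sqrt(8.1003 / 0.0503) = sqrt(161.04) = 12.69 A

12.69 A


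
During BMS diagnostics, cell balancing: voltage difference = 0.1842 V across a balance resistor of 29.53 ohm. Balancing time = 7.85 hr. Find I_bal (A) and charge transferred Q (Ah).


I_bal = dV / R = 0.1842 / 29.53 = 0.0062377 A
Q = I_bal * t = 0.0062377 * 7.85 = 0.04897 Ah

I=0.0062377 A, Q=0.04897 Ah


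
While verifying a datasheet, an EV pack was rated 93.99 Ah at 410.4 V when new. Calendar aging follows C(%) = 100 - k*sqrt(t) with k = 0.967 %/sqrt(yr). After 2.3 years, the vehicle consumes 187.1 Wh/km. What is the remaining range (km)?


Step 1: capacity retention = 100 - 0.967 * sqrt(2.3) = 100 - 0.967 * 1.5166 = 98.533%
Step 2: C_now = 93.99 * 98.533/100 = 92.611 Ah
Step 3: E_pack = V * C_now = 410.4 * 92.611 = 38008 Wh
Step 4: range = E_pack / consumption = 38008 / 187.1 = 203.1 km

203.1 km


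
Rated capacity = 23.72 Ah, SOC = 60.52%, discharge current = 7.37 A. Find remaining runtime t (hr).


Step 1: remaining = SOC/100 * C_total = 60.52/100 * 23.72 = 14.355 Ah
Step 2: t = remaining / I = 14.355 / 7.37 = 1.948 hr

1.948 hr


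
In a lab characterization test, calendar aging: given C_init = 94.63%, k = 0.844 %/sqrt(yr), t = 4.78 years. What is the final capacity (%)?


sqrt(t) = sqrt(4.78) = 2.1863
C_final = 94.63 - 0.844 * 2.1863 = 92.78%

92.78%


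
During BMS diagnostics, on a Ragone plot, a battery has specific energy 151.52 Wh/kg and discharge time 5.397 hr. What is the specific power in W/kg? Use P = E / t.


P_specific = E / t = 151.52 / 5.397 = 28.07 W/kg

28.07 W/kg


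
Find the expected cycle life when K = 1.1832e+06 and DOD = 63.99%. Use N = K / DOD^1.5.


Step 1: DOD^1.5 = 63.99^1.5 = 511.88
Step 2: N = 1.1832e+06 / 511.88 = 2311 cycles

2311 cycles


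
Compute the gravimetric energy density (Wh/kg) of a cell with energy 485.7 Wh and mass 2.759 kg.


ED = E / m = 485.7 / 2.759 = 176.0 Wh/kg

176.0 Wh/kg


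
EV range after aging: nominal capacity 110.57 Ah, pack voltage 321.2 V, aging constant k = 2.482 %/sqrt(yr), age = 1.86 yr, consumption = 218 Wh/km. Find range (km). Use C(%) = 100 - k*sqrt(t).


Step 1: capacity retention = 100 - 2.482 * sqrt(1.86) = 100 - 2.482 * 1.3638 = 96.615%
Step 2: C_now = 110.57 * 96.615/100 = 106.83 Ah
Step 3: E_pack = V * C_now = 321.2 * 106.83 = 34314 Wh
Step 4: range = E_pack / consumption = 34314 / 218 = 157.4 km

157.4 km


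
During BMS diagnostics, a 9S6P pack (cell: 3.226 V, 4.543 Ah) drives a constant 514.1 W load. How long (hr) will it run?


Step 1: E_pack = Ns * V_cell * Np * C_cell = 9 * 3.226 * 6 * 4.543 = 791.41 Wh
Step 2: t = E_pack / P = 791.41 / 514.1 = 1.539 hr

1.539 hr


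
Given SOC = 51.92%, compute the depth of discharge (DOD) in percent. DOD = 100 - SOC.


DOD = 100 - SOC = 100 - 51.92 = 48.08%

48.08%


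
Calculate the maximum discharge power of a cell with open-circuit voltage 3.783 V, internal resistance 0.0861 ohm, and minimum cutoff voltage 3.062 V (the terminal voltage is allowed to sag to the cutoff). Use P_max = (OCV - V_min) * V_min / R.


P_max = (OCV - V_min) * V_min / R = (3.783 - 3.062) * 3.062 / 0.0861 = 0.721 * 3.062 / 0.0861 = 25.64 W

25.64 W


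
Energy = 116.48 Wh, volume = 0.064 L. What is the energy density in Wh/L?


ED = E / V = 116.48 / 0.064 = 1820 Wh/L

1820 Wh/L


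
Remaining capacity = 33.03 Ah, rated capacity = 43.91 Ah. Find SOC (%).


SOC% = 33.03 / 43.91 * 100 = 75.22%

75.22%


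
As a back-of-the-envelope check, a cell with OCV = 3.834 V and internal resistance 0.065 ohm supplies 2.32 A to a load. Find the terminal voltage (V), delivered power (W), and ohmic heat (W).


Step 1: V_terminal = OCV - I*R = 3.834 - 2.32 * 0.065 = 3.6832 V
Step 2: P_out = V_terminal * I = 3.6832 * 2.32 = 8.545 W
Step 3: Q = I^2 * R = 2.32^2 * 0.065 = 0.3499 W

V=3.6832 V, P=8.545 W, Q=0.3499 W


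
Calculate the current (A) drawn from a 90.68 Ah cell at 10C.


I = C_rate * capacity = 10 * 90.68 = 906.8 A

906.8 A


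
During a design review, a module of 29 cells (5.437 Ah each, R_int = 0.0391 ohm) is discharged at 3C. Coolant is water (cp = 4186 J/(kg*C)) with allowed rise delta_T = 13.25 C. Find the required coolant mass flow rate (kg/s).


Step 1: I = 3 * 5.437 = 16.311 A
Step 2: Q_cell = I^2 * R = 16.311^2 * 0.0391 = 10.403 W
Step 3: Q_total = 29 * 10.403 = 301.69 W
Step 4: m_dot = Q_total / (cp * dT) = 301.69 / (4186 * 13.25) = 0.005439 kg/s

0.005439 kg/s


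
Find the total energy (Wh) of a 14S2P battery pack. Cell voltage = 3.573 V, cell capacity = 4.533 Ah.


V_pack = 14 * 3.573 = 50.022 V
C_pack = 2 * 4.533 = 9.066 Ah
E = V_pack * C_pack = 50.022 * 9.066 = 453.5 Wh

453.5 Wh


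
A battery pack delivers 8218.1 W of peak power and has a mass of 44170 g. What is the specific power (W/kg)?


Convert: m = 44170 g = 44.17 kg
SP = P / m = 8218.1 / 44.17 = 186.1 W/kg

186.1 W/kg


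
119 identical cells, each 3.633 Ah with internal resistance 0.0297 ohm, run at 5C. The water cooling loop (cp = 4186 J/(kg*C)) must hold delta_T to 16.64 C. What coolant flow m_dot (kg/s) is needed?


Step 1: I = 5 * 3.633 = 18.165 A
Step 2: Q_cell = I^2 * R = 18.165^2 * 0.0297 = 9.8 W
Step 3: Q_total = 119 * 9.8 = 1166.2 W
Step 4: m_dot = Q_total / (cp * dT) = 1166.2 / (4186 * 16.64) = 0.01674 kg/s

0.01674 kg/s


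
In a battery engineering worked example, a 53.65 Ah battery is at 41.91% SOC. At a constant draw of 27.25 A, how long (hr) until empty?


Step 1: remaining = SOC/100 * C_total = 41.91/100 * 53.65 = 22.485 Ah
Step 2: t = remaining / I = 22.485 / 27.25 = 0.8251 hr

0.8251 hr


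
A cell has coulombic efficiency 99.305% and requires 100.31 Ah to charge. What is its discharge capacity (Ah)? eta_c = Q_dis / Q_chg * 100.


Q_dis = eta/100 * Q_chg = 99.305/100 * 100.31 = 99.61 Ah

99.61 Ah


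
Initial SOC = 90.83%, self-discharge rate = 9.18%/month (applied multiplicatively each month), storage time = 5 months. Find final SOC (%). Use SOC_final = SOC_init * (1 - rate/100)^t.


Monthly retention factor = 1 - 9.18/100 = 0.9082
Over 5 months: factor^5 = 0.61788
SOC_final = 90.83 * 0.61788 = 56.12%

56.12%


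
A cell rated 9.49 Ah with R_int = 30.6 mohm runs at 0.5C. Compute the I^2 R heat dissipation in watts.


Convert: R = 30.6 mohm = 0.0306 ohm
Step 1: I = C_rate * capacity = 0.5 * 9.49 = 4.745 A
Step 2: Q = I^2 * R = 4.745^2 * 0.0306 = 22.515 * 0.0306 = 0.6890 W

0.6890 W


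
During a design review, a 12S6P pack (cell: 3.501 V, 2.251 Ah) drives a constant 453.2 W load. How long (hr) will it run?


Step 1: E_pack = Ns * V_cell * Np * C_cell = 12 * 3.501 * 6 * 2.251 = 567.41 Wh
Step 2: t = E_pack / P = 567.41 / 453.2 = 1.252 hr

1.252 hr


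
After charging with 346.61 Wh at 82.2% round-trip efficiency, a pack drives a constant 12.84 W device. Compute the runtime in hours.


Step 1: E_discharge = eta/100 * E_charge = 82.2/100 * 346.61 = 284.91 Wh
Step 2: t = E_discharge / P = 284.91 / 12.84 = 22.19 hr

22.19 hr


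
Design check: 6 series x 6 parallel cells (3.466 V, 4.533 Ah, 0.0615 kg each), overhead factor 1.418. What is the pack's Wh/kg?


Step 1: V_pack = 6 * 3.466 = 20.796 V
Step 2: C_pack = 6 * 4.533 = 27.198 Ah
Step 3: E_pack = V_pack * C_pack = 20.796 * 27.198 = 565.61 Wh
Step 4: m_pack = 6 * 6 * 0.0615 * 1.418 = 3.1395 kg
Step 5: ED = E_pack / m_pack = 565.61 / 3.1395 = 180.2 Wh/kg

180.2 Wh/kg


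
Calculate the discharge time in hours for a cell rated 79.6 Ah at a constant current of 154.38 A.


t = capacity / current = 79.6 / 154.38 = 0.5156 hr

0.5156 hr


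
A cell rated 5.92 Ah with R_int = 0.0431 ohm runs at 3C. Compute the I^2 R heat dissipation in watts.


Step 1: I = C_rate * capacity = 3 * 5.92 = 17.76 A
Step 2: Q = I^2 * R = 17.76^2 * 0.0431 = 315.42 * 0.0431 = 13.59 W

13.59 W


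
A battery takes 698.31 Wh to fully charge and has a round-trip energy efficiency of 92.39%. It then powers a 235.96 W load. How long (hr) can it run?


Step 1: E_discharge = eta/100 * E_charge = 92.39/100 * 698.31 = 645.17 Wh
Step 2: t = E_discharge / P = 645.17 / 235.96 = 2.734 hr

2.734 hr


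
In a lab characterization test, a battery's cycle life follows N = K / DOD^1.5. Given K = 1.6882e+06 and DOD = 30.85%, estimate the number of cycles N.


DOD^1.5 = 171.35
N = K / DOD^1.5 = 1.6882e+06 / 171.35 = 9852

9852 cycles


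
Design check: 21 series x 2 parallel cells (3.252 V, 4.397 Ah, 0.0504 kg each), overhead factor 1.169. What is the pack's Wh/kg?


Step 1: V_pack = 21 * 3.252 = 68.292 V
Step 2: C_pack = 2 * 4.397 = 8.794 Ah
Step 3: E_pack = V_pack * C_pack = 68.292 * 8.794 = 600.56 Wh
Step 4: m_pack = 21 * 2 * 0.0504 * 1.169 = 2.4745 kg
Step 5: ED = E_pack / m_pack = 600.56 / 2.4745 = 242.7 Wh/kg

242.7 Wh/kg


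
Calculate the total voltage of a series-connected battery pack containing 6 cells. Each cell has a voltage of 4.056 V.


V_pack = n * V_cell = 6 * 4.056 = 24.336 V

24.336 V


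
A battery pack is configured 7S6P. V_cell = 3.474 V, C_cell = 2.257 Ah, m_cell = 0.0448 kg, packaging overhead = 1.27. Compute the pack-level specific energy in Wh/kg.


Step 1: V_pack = 7 * 3.474 = 24.318 V
Step 2: C_pack = 6 * 2.257 = 13.542 Ah
Step 3: E_pack = V_pack * C_pack = 24.318 * 13.542 = 329.31 Wh
Step 4: m_pack = 7 * 6 * 0.0448 * 1.27 = 2.3896 kg
Step 5: ED = E_pack / m_pack = 329.31 / 2.3896 = 137.8 Wh/kg

137.8 Wh/kg


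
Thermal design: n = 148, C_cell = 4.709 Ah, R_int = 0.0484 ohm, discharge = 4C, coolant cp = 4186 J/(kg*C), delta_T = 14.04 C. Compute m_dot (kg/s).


Step 1: I = 4 * 4.709 = 18.836 A
Step 2: Q_cell = I^2 * R = 18.836^2 * 0.0484 = 17.172 W
Step 3: Q_total = 148 * 17.172 = 2541.5 W
Step 4: m_dot = Q_total / (cp * dT) = 2541.5 / (4186 * 14.04) = 0.04324 kg/s

0.04324 kg/s


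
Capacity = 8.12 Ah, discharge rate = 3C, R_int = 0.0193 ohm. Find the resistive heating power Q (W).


Step 1: I = C_rate * capacity = 3 * 8.12 = 24.36 A
Step 2: Q = I^2 * R = 24.36^2 * 0.0193 = 593.41 * 0.0193 = 11.45 W

11.45 W


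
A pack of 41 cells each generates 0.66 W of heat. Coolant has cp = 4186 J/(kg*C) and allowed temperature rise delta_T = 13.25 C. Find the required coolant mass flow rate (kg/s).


Step 1: Total heat Q = 41 * 0.66 W = 27.06 W
Step 2: denom = cp * dT = 4186 * 13.25 = 55465
Step 3: m_dot = 27.06 / 55465 = 4.879e-04 kg/s

4.879e-04 kg/s


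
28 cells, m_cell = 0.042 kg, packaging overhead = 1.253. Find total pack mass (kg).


m_pack = n * m_cell * overhead = 28 * 0.042 * 1.253 = 1.474 kg

1.474 kg


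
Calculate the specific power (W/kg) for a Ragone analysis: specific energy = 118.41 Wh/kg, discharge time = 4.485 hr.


Specific power = 118.41 Wh/kg / 4.485 hr = 26.40 W/kg

26.40 W/kg


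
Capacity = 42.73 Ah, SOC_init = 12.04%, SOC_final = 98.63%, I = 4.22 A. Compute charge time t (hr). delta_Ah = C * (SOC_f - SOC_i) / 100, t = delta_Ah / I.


Step 1: dSOC = 98.63% - 12.04% = 86.59%
Step 2: delta_Ah = 42.73 * 86.59 / 100 = 37 Ah
Step 3: t = 37 / 4.22 = 8.768 hr

8.768 hr


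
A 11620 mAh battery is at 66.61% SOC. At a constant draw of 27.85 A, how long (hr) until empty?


Convert: C_total = 11620 mAh = 11.62 Ah
Step 1: remaining = SOC/100 * C_total = 66.61/100 * 11.62 = 7.7401 Ah
Step 2: t = remaining / I = 7.7401 / 27.85 = 0.2779 hr

0.2779 hr


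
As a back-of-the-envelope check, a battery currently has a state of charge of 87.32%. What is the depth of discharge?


Complement of SOC: DOD = 100% - 87.32% = 12.68%

12.68%


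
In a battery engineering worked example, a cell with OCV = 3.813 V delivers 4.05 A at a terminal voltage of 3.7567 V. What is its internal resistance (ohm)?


R = (OCV - V) / I = (3.813 - 3.7567) / 4.05 = 0.01390 ohm

0.01390 ohm


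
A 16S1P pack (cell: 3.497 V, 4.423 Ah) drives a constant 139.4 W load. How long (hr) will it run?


Step 1: E_pack = Ns * V_cell * Np * C_cell = 16 * 3.497 * 1 * 4.423 = 247.48 Wh
Step 2: t = E_pack / P = 247.48 / 139.4 = 1.775 hr

1.775 hr


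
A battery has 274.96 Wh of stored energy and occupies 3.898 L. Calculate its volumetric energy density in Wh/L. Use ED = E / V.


Volumetric ED = 274.96 Wh / 3.898 L = 70.54 Wh/L

70.54 Wh/L


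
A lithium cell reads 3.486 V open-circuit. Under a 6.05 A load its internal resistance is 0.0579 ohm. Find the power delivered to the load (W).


Step 1: V_terminal = OCV - I*R = 3.486 - 6.05 * 0.0579 = 3.1357 V
Step 2: P_out = V_terminal * I = 3.1357 * 6.05 = 18.97 W

18.97 W


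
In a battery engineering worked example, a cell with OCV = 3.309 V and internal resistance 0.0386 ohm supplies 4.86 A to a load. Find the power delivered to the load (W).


Step 1: V_terminal = OCV - I*R = 3.309 - 4.86 * 0.0386 = 3.1214 V
Step 2: P_out = V_terminal * I = 3.1214 * 4.86 = 15.17 W

15.17 W


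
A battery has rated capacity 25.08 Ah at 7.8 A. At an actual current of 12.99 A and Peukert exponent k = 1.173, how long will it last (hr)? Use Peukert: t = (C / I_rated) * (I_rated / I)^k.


Step 1: t_rated = C / I_rated = 25.08 / 7.8 = 3.2154 hr
Step 2: ratio = 7.8 / 12.99 = 0.60046
Step 3: ratio^k = 0.60046^1.173 = 0.54975
Step 4: t = t_rated * ratio^k = 3.2154 * 0.54975 = 1.768 hr

1.768 hr


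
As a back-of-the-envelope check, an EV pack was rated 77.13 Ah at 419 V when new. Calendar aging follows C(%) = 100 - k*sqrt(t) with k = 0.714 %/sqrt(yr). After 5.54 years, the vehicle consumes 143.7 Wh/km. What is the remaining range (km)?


Step 1: capacity retention = 100 - 0.714 * sqrt(5.54) = 100 - 0.714 * 2.3537 = 98.319%
Step 2: C_now = 77.13 * 98.319/100 = 75.833 Ah
Step 3: E_pack = V * C_now = 419 * 75.833 = 31774 Wh
Step 4: range = E_pack / consumption = 31774 / 143.7 = 221.1 km

221.1 km


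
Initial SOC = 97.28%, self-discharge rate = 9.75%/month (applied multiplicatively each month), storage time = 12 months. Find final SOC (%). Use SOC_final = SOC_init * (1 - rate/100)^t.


Monthly retention factor = 1 - 9.75/100 = 0.9025
Over 12 months: factor^12 = 0.29199
SOC_final = 97.28 * 0.29199 = 28.40%

28.40%


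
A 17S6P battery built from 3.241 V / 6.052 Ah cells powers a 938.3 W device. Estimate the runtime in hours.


Step 1: E_pack = Ns * V_cell * Np * C_cell = 17 * 3.241 * 6 * 6.052 = 2000.7 Wh
Step 2: t = E_pack / P = 2000.7 / 938.3 = 2.132 hr

2.132 hr


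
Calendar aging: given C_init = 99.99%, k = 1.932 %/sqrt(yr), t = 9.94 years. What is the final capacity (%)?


sqrt(t) = sqrt(9.94) = 3.1528
C_final = 99.99 - 1.932 * 3.1528 = 93.90%

93.90%


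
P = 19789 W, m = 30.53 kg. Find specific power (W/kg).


Specific power = 19789 W / 30.53 kg = 648.2 W/kg

648.2 W/kg


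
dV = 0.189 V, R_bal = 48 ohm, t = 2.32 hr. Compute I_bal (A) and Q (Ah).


First, Ohm's law: I_bal = 0.189 V / 48 ohm = 0.0039375 A
Then Q = I * t = 0.0039375 A * 2.32 hr = 0.009135 Ah

I=0.0039375 A, Q=0.009135 Ah


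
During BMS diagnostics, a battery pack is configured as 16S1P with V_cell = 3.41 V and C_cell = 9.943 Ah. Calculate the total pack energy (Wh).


E = Ns * Vcell * Np * Ccell = 16 * 3.41 * 1 * 9.943 = 542.5 Wh

542.5 Wh


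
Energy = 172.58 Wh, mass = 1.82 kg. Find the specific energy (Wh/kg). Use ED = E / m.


Specific energy = 172.58 Wh / 1.82 kg = 94.82 Wh/kg

94.82 Wh/kg


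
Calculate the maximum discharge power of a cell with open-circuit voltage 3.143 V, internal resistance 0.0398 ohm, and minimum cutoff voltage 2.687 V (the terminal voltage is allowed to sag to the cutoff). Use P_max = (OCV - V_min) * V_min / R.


P_max = (OCV - V_min) * V_min / R = (3.143 - 2.687) * 2.687 / 0.0398 = 0.456 * 2.687 / 0.0398 = 30.79 W

30.79 W


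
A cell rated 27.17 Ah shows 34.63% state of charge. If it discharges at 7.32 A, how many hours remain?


Step 1: remaining = SOC/100 * C_total = 34.63/100 * 27.17 = 9.409 Ah
Step 2: t = remaining / I = 9.409 / 7.32 = 1.285 hr

1.285 hr


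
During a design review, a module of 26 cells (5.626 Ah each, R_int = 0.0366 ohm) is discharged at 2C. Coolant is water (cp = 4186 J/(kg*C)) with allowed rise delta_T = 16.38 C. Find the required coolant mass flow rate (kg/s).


Step 1: I = 2 * 5.626 = 11.252 A
Step 2: Q_cell = I^2 * R = 11.252^2 * 0.0366 = 4.6338 W
Step 3: Q_total = 26 * 4.6338 = 120.48 W
Step 4: m_dot = Q_total / (cp * dT) = 120.48 / (4186 * 16.38) = 0.001757 kg/s

0.001757 kg/s


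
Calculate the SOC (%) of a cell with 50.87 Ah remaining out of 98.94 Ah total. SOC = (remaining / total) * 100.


SOC% = 50.87 / 98.94 * 100 = 51.41%

51.41%


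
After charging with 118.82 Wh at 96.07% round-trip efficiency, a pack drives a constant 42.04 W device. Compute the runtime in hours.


Step 1: E_discharge = eta/100 * E_charge = 96.07/100 * 118.82 = 114.15 Wh
Step 2: t = E_discharge / P = 114.15 / 42.04 = 2.715 hr

2.715 hr


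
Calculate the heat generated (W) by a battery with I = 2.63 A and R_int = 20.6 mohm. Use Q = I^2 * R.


Convert: R = 20.6 mohm = 0.0206 ohm
I^2 = 6.9169
Q = 6.9169 * 0.0206 = 0.1425 W

0.1425 W


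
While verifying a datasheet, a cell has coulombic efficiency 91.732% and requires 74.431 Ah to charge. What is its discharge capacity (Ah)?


Q_dis = eta/100 * Q_chg = 91.732/100 * 74.431 = 68.28 Ah

68.28 Ah


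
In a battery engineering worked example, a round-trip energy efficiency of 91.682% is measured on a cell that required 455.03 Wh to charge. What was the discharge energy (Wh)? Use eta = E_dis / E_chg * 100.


E_dis = eta/100 * E_chg = 91.682/100 * 455.03 = 417.2 Wh

417.2 Wh


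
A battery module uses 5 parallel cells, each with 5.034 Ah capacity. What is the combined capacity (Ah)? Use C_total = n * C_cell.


Parallel capacities add: 5 * 5.034 Ah = 25.17 Ah

25.17 Ah


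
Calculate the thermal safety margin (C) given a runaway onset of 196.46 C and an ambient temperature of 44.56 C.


Safety margin = 196.46 C - 44.56 C = 151.9 C

151.9 C


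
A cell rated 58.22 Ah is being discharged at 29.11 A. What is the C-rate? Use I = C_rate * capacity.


Rearranging: C_rate = 29.11 / 58.22 = 0.5C

0.5C


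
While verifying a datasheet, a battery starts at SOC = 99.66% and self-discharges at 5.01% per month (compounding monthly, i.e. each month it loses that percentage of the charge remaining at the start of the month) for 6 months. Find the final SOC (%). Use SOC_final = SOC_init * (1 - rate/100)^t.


decay = (1 - 5.01/100)^6 = 0.73463
SOC_final = 99.66 * 0.73463 = 73.21%

73.21%


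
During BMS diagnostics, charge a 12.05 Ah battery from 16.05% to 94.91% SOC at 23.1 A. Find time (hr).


delta_Ah = 12.05 * (94.91 - 16.05) / 100 = 9.5026 Ah
t = delta_Ah / I = 9.5026 / 23.1 = 0.4114 hr

0.4114 hr


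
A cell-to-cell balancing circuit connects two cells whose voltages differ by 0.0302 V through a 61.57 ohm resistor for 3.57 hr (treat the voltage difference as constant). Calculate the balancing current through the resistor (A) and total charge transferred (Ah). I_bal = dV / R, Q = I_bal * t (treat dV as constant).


I_bal = dV / R = 0.0302 / 61.57 = 4.9050e-04 A
Q = I_bal * t = 4.9050e-04 * 3.57 = 0.001751 Ah

I=4.9050e-04 A, Q=0.001751 Ah


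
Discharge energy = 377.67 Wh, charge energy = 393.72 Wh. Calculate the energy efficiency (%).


eta_e = E_dis / E_chg * 100 = 377.67 / 393.72 * 100 = 95.92%

95.92%


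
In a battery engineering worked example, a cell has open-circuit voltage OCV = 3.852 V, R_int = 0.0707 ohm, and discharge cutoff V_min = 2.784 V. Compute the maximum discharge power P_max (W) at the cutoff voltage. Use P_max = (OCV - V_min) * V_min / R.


P_max = (OCV - V_min) * V_min / R = (3.852 - 2.784) * 2.784 / 0.0707 = 1.068 * 2.784 / 0.0707 = 42.06 W

42.06 W


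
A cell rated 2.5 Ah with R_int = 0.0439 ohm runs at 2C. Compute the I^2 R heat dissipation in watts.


Step 1: I = C_rate * capacity = 2 * 2.5 = 5 A
Step 2: Q = I^2 * R = 5^2 * 0.0439 = 25 * 0.0439 = 1.098 W

1.098 W


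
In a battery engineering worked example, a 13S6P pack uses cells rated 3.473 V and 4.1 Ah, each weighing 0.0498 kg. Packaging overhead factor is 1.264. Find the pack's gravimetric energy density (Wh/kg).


Step 1: V_pack = 13 * 3.473 = 45.149 V
Step 2: C_pack = 6 * 4.1 = 24.6 Ah
Step 3: E_pack = V_pack * C_pack = 45.149 * 24.6 = 1110.7 Wh
Step 4: m_pack = 13 * 6 * 0.0498 * 1.264 = 4.9099 kg
Step 5: ED = E_pack / m_pack = 1110.7 / 4.9099 = 226.2 Wh/kg

226.2 Wh/kg


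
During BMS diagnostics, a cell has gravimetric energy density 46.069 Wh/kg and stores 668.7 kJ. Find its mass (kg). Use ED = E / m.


Convert: E = 668.7 kJ = 185.75 Wh
m = E / ED = 185.75 / 46.069 = 4.032 kg

4.032 kg


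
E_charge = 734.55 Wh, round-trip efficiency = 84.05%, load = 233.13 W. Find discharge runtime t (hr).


Step 1: E_discharge = eta/100 * E_charge = 84.05/100 * 734.55 = 617.39 Wh
Step 2: t = E_discharge / P = 617.39 / 233.13 = 2.648 hr

2.648 hr


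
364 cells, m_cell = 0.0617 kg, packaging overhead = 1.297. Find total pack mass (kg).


Cell mass sum = 364 * 0.0617 = 22.459 kg
With overhead 1.297: m_pack = 22.459 * 1.297 = 29.13 kg

29.13 kg


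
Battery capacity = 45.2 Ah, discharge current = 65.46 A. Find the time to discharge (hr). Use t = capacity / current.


t = capacity / current = 45.2 / 65.46 = 0.6905 hr

0.6905 hr


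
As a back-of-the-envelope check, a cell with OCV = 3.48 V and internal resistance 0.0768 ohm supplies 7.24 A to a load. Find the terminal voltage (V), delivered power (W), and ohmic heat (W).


Step 1: V_terminal = OCV - I*R = 3.48 - 7.24 * 0.0768 = 2.924 V
Step 2: P_out = V_terminal * I = 2.924 * 7.24 = 21.17 W
Step 3: Q = I^2 * R = 7.24^2 * 0.0768 = 4.026 W

V=2.924 V, P=21.17 W, Q=4.026 W


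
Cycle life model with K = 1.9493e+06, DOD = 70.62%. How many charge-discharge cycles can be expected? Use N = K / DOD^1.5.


DOD^1.5 = 593.46
N = K / DOD^1.5 = 1.9493e+06 / 593.46 = 3285

3285 cycles


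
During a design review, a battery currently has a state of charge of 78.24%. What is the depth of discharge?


Complement of SOC: DOD = 100% - 78.24% = 21.76%

21.76%


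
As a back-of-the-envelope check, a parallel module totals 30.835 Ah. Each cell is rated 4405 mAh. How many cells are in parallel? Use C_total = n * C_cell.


Convert: C_cell = 4405 mAh = 4.405 Ah
n = C_total / C_cell = 30.835 / 4.405 = 7

7


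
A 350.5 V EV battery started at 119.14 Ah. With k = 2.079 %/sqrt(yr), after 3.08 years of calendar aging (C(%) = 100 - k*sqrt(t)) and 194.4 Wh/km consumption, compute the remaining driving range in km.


Step 1: capacity retention = 100 - 2.079 * sqrt(3.08) = 100 - 2.079 * 1.755 = 96.351%
Step 2: C_now = 119.14 * 96.351/100 = 114.79 Ah
Step 3: E_pack = V * C_now = 350.5 * 114.79 = 40234 Wh
Step 4: range = E_pack / consumption = 40234 / 194.4 = 207.0 km

207.0 km


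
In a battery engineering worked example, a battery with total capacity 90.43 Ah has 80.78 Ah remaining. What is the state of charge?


SOC = (remaining / total) * 100 = (80.78 / 90.43) * 100 = 89.33%

89.33%


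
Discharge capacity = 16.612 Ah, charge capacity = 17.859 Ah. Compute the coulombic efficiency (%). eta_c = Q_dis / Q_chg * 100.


eta_c = Q_dis / Q_chg * 100 = 16.612 / 17.859 * 100 = 93.02%

93.02%


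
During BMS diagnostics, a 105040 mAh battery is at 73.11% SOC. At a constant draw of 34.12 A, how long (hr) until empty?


Convert: C_total = 105040 mAh = 105.04 Ah
Step 1: remaining = SOC/100 * C_total = 73.11/100 * 105.04 = 76.795 Ah
Step 2: t = remaining / I = 76.795 / 34.12 = 2.251 hr

2.251 hr


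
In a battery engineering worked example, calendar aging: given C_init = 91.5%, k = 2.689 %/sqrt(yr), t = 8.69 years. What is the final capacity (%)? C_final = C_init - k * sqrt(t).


Step 1: sqrt(8.69 yr) = 2.9479
Step 2: drop = 2.689 * 2.9479 = 7.9269
Step 3: C_final = 91.5 - 7.9269 = 83.57%

83.57%


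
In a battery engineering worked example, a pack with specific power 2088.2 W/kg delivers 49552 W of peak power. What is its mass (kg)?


m = P / SP = 49552 / 2088.2 = 23.73 kg

23.73 kg


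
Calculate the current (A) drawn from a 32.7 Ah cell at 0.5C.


At 0.5C: I = 0.5 * 32.7 Ah = 16.35 A

16.35 A


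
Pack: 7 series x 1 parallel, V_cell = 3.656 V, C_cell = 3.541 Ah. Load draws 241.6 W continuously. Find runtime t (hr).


Step 1: E_pack = Ns * V_cell * Np * C_cell = 7 * 3.656 * 1 * 3.541 = 90.621 Wh
Step 2: t = E_pack / P = 90.621 / 241.6 = 0.3751 hr

0.3751 hr


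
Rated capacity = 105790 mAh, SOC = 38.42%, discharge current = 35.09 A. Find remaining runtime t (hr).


Convert: C_total = 105790 mAh = 105.79 Ah
Step 1: remaining = SOC/100 * C_total = 38.42/100 * 105.79 = 40.645 Ah
Step 2: t = remaining / I = 40.645 / 35.09 = 1.158 hr

1.158 hr


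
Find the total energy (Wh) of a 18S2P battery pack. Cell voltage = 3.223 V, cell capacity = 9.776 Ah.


E = Ns * Vcell * Np * Ccell = 18 * 3.223 * 2 * 9.776 = 1134 Wh

1134 Wh


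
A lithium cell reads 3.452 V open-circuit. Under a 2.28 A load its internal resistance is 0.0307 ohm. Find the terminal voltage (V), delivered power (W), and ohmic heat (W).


Step 1: V_terminal = OCV - I*R = 3.452 - 2.28 * 0.0307 = 3.382 V
Step 2: P_out = V_terminal * I = 3.382 * 2.28 = 7.711 W
Step 3: Q = I^2 * R = 2.28^2 * 0.0307 = 0.1596 W

V=3.382 V, P=7.711 W, Q=0.1596 W


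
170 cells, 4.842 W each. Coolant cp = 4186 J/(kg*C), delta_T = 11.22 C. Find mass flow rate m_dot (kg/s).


Step 1: Total heat Q = 170 * 4.842 W = 823.14 W
Step 2: denom = cp * dT = 4186 * 11.22 = 46967
Step 3: m_dot = 823.14 / 46967 = 0.01753 kg/s

0.01753 kg/s


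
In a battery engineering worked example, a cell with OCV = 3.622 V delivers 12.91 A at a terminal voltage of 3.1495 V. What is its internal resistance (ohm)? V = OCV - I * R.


R = (OCV - V) / I = (3.622 - 3.1495) / 12.91 = 0.03660 ohm

0.03660 ohm


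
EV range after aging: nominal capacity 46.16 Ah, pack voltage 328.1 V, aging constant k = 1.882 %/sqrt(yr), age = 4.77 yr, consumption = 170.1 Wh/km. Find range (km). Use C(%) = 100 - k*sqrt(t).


Step 1: capacity retention = 100 - 1.882 * sqrt(4.77) = 100 - 1.882 * 2.184 = 95.89%
Step 2: C_now = 46.16 * 95.89/100 = 44.263 Ah
Step 3: E_pack = V * C_now = 328.1 * 44.263 = 14523 Wh
Step 4: range = E_pack / consumption = 14523 / 170.1 = 85.38 km

85.38 km


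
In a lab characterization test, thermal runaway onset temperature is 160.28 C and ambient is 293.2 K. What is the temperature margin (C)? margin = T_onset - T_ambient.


Convert: T_ambient = 293.2 K = 20.05 C
margin = 160.28 - 20.05 = 140.23 C

140.23 C


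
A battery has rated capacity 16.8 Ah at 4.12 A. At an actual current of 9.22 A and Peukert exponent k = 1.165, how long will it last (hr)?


t_rated = C / I_rated = 16.8 / 4.12 = 4.0777 hr
(I_rated/I)^k = (0.44685)^1.165 = 0.39124
t = t_rated * (I_rated/I)^k = 4.0777 * 0.39124 = 1.595 hr

1.595 hr


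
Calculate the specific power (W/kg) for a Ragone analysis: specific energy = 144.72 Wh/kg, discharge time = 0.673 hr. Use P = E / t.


Specific power = 144.72 Wh/kg / 0.673 hr = 215.0 W/kg

215.0 W/kg


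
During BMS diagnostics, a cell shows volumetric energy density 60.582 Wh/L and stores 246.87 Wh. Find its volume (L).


V = E / ED = 246.87 / 60.582 = 4.075 L

4.075 L


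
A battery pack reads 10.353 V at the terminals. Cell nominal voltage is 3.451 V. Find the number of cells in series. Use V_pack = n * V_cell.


n = V_pack / V_cell = 10.353 / 3.451 = 3

3


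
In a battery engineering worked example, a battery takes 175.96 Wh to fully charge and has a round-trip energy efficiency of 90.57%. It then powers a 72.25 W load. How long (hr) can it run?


Step 1: E_discharge = eta/100 * E_charge = 90.57/100 * 175.96 = 159.37 Wh
Step 2: t = E_discharge / P = 159.37 / 72.25 = 2.206 hr

2.206 hr


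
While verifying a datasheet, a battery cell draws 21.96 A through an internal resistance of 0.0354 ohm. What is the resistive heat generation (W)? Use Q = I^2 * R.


Q = I^2 * R = 21.96^2 * 0.0354 = 17.07 W

17.07 W


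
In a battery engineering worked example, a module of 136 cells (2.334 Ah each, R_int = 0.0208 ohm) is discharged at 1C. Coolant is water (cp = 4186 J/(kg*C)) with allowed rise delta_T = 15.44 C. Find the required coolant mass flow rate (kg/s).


Step 1: I = 1 * 2.334 = 2.334 A
Step 2: Q_cell = I^2 * R = 2.334^2 * 0.0208 = 0.11331 W
Step 3: Q_total = 136 * 0.11331 = 15.41 W
Step 4: m_dot = Q_total / (cp * dT) = 15.41 / (4186 * 15.44) = 2.384e-04 kg/s

2.384e-04 kg/s


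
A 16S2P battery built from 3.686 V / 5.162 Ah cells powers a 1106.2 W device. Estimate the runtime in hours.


Step 1: E_pack = Ns * V_cell * Np * C_cell = 16 * 3.686 * 2 * 5.162 = 608.87 Wh
Step 2: t = E_pack / P = 608.87 / 1106.2 = 0.5504 hr

0.5504 hr


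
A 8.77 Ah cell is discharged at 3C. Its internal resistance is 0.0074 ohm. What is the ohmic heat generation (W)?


Step 1: I = C_rate * capacity = 3 * 8.77 = 26.31 A
Step 2: Q = I^2 * R = 26.31^2 * 0.0074 = 692.22 * 0.0074 = 5.122 W

5.122 W


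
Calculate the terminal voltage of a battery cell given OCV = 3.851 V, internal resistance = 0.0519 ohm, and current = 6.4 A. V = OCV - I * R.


IR drop = 6.4 * 0.0519 = 0.33216 V
V = 3.851 - 0.33216 = 3.519 V

3.519 V


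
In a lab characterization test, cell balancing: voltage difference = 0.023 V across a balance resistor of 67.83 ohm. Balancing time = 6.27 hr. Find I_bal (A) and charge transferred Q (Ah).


I_bal = dV / R = 0.023 / 67.83 = 3.3908e-04 A
Q = I_bal * t = 3.3908e-04 * 6.27 = 0.002126 Ah

I=3.3908e-04 A, Q=0.002126 Ah


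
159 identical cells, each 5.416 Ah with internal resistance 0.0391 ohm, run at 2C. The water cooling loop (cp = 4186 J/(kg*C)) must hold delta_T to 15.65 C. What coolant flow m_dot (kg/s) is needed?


Step 1: I = 2 * 5.416 = 10.832 A
Step 2: Q_cell = I^2 * R = 10.832^2 * 0.0391 = 4.5877 W
Step 3: Q_total = 159 * 4.5877 = 729.44 W
Step 4: m_dot = Q_total / (cp * dT) = 729.44 / (4186 * 15.65) = 0.01113 kg/s

0.01113 kg/s


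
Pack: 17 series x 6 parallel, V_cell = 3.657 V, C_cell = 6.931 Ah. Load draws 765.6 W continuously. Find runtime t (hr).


Step 1: E_pack = Ns * V_cell * Np * C_cell = 17 * 3.657 * 6 * 6.931 = 2585.4 Wh
Step 2: t = E_pack / P = 2585.4 / 765.6 = 3.377 hr

3.377 hr


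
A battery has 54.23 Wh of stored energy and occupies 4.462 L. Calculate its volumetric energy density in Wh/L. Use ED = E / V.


ED = E / V = 54.23 / 4.462 = 12.15 Wh/L

12.15 Wh/L


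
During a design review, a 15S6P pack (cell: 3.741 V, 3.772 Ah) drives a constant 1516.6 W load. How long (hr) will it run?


Step 1: E_pack = Ns * V_cell * Np * C_cell = 15 * 3.741 * 6 * 3.772 = 1270 Wh
Step 2: t = E_pack / P = 1270 / 1516.6 = 0.8374 hr

0.8374 hr


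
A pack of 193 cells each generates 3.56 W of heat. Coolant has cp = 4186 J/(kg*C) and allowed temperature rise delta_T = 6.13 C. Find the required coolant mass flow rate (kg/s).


Q_total = 193 * 3.56 = 687.08 W
m_dot = Q_total / (cp * dT) = 687.08 / (4186 * 6.13) = 0.02678 kg/s

0.02678 kg/s


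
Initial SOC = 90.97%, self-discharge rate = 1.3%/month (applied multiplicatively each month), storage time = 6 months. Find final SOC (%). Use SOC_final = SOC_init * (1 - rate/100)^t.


decay = (1 - 1.3/100)^6 = 0.92449
SOC_final = 90.97 * 0.92449 = 84.10%

84.10%


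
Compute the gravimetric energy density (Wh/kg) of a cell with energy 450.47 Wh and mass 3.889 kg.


ED = E / m = 450.47 / 3.889 = 115.8 Wh/kg

115.8 Wh/kg


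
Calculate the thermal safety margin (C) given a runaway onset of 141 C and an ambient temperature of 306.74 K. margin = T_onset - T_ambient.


Convert: T_ambient = 306.74 K = 33.59 C
margin = 141 - 33.59 = 107.41 C

107.41 C


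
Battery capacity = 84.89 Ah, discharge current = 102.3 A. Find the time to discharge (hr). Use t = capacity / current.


Runtime = 84.89 Ah / 102.3 A = 0.8298 hr

0.8298 hr


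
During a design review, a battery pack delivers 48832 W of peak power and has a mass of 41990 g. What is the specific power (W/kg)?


Convert: m = 41990 g = 41.99 kg
SP = P / m = 48832 / 41.99 = 1163 W/kg

1163 W/kg


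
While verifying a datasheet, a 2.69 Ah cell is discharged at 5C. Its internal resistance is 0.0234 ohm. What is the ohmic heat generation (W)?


Step 1: I = C_rate * capacity = 5 * 2.69 = 13.45 A
Step 2: Q = I^2 * R = 13.45^2 * 0.0234 = 180.9 * 0.0234 = 4.233 W

4.233 W


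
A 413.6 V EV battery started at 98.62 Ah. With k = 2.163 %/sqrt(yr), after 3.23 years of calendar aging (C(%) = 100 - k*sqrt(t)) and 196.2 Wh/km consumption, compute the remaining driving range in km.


Step 1: capacity retention = 100 - 2.163 * sqrt(3.23) = 100 - 2.163 * 1.7972 = 96.113%
Step 2: C_now = 98.62 * 96.113/100 = 94.787 Ah
Step 3: E_pack = V * C_now = 413.6 * 94.787 = 39204 Wh
Step 4: range = E_pack / consumption = 39204 / 196.2 = 199.8 km

199.8 km


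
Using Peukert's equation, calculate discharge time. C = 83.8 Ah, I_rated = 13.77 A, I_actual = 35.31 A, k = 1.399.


Step 1: t_rated = C / I_rated = 83.8 / 13.77 = 6.0857 hr
Step 2: ratio = 13.77 / 35.31 = 0.38997
Step 3: ratio^k = 0.38997^1.399 = 0.26783
Step 4: t = t_rated * ratio^k = 6.0857 * 0.26783 = 1.630 hr

1.630 hr


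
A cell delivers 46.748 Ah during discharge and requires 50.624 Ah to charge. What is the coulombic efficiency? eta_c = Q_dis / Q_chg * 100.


eta_c = Q_dis / Q_chg * 100 = 46.748 / 50.624 * 100 = 92.34%

92.34%


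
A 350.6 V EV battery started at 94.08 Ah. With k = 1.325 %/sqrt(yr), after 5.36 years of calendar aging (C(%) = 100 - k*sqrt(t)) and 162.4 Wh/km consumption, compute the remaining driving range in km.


Step 1: capacity retention = 100 - 1.325 * sqrt(5.36) = 100 - 1.325 * 2.3152 = 96.932%
Step 2: C_now = 94.08 * 96.932/100 = 91.194 Ah
Step 3: E_pack = V * C_now = 350.6 * 91.194 = 31973 Wh
Step 4: range = E_pack / consumption = 31973 / 162.4 = 196.9 km

196.9 km


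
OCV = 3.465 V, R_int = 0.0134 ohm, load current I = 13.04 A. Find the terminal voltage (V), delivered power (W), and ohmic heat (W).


Step 1: V_terminal = OCV - I*R = 3.465 - 13.04 * 0.0134 = 3.2903 V
Step 2: P_out = V_terminal * I = 3.2903 * 13.04 = 42.91 W
Step 3: Q = I^2 * R = 13.04^2 * 0.0134 = 2.279 W

V=3.2903 V, P=42.91 W, Q=2.279 W


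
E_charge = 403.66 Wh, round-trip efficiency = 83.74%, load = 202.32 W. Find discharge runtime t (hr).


Step 1: E_discharge = eta/100 * E_charge = 83.74/100 * 403.66 = 338.02 Wh
Step 2: t = E_discharge / P = 338.02 / 202.32 = 1.671 hr

1.671 hr


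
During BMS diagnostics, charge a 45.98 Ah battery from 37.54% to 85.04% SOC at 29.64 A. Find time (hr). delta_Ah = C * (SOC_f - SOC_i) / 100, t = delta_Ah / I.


delta_Ah = 45.98 * (85.04 - 37.54) / 100 = 21.841 Ah
t = delta_Ah / I = 21.841 / 29.64 = 0.7369 hr

0.7369 hr


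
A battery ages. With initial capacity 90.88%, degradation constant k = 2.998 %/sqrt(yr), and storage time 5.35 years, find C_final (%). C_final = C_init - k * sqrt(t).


Step 1: sqrt(5.35 yr) = 2.313
Step 2: drop = 2.998 * 2.313 = 6.9344
Step 3: C_final = 90.88 - 6.9344 = 83.95%

83.95%


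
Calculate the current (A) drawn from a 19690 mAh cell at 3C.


Convert: capacity = 19690 mAh = 19.69 Ah
At 3C: I = 3 * 19.69 Ah = 59.07 A

59.07 A


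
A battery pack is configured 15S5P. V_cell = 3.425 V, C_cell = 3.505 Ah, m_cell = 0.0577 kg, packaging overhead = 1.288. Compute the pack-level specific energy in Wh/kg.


Step 1: V_pack = 15 * 3.425 = 51.375 V
Step 2: C_pack = 5 * 3.505 = 17.525 Ah
Step 3: E_pack = V_pack * C_pack = 51.375 * 17.525 = 900.35 Wh
Step 4: m_pack = 15 * 5 * 0.0577 * 1.288 = 5.5738 kg
Step 5: ED = E_pack / m_pack = 900.35 / 5.5738 = 161.5 Wh/kg

161.5 Wh/kg


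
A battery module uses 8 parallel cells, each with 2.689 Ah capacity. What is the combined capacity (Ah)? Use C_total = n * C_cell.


C_total = 8 * 2.689 = 21.512 Ah

21.512 Ah


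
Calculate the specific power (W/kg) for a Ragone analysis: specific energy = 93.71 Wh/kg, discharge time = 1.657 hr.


P_specific = E / t = 93.71 / 1.657 = 56.55 W/kg

56.55 W/kg


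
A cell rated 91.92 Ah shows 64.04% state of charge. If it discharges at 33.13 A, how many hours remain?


Step 1: remaining = SOC/100 * C_total = 64.04/100 * 91.92 = 58.866 Ah
Step 2: t = remaining / I = 58.866 / 33.13 = 1.777 hr

1.777 hr


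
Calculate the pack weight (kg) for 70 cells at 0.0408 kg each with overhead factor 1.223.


Cell mass sum = 70 * 0.0408 = 2.856 kg
With overhead 1.223: m_pack = 2.856 * 1.223 = 3.493 kg

3.493 kg


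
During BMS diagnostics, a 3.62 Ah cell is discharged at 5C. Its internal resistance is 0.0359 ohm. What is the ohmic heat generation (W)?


Step 1: I = C_rate * capacity = 5 * 3.62 = 18.1 A
Step 2: Q = I^2 * R = 18.1^2 * 0.0359 = 327.61 * 0.0359 = 11.76 W

11.76 W


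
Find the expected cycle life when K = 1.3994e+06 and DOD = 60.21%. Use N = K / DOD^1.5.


Step 1: DOD^1.5 = 60.21^1.5 = 467.2
Step 2: N = 1.3994e+06 / 467.2 = 2995 cycles

2995 cycles


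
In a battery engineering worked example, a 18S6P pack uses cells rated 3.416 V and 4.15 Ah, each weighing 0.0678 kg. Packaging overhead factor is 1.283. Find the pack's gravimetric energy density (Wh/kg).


Step 1: V_pack = 18 * 3.416 = 61.488 V
Step 2: C_pack = 6 * 4.15 = 24.9 Ah
Step 3: E_pack = V_pack * C_pack = 61.488 * 24.9 = 1531.1 Wh
Step 4: m_pack = 18 * 6 * 0.0678 * 1.283 = 9.3946 kg
Step 5: ED = E_pack / m_pack = 1531.1 / 9.3946 = 163.0 Wh/kg

163.0 Wh/kg


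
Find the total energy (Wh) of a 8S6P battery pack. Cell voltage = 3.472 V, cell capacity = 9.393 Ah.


V_pack = 8 * 3.472 = 27.776 V
C_pack = 6 * 9.393 = 56.358 Ah
E = V_pack * C_pack = 27.776 * 56.358 = 1565 Wh

1565 Wh


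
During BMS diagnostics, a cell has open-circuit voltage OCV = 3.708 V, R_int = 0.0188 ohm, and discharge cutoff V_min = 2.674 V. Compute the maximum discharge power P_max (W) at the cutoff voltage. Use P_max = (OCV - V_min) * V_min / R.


P_max = (OCV - V_min) * V_min / R = (3.708 - 2.674) * 2.674 / 0.0188 = 1.034 * 2.674 / 0.0188 = 147.1 W

147.1 W


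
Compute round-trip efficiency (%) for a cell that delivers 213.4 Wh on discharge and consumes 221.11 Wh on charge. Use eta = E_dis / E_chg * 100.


eta_e = E_dis / E_chg * 100 = 213.4 / 221.11 * 100 = 96.51%

96.51%


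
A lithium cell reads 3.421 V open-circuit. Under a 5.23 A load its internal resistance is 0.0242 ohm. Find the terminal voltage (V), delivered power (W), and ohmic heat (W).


Step 1: V_terminal = OCV - I*R = 3.421 - 5.23 * 0.0242 = 3.2944 V
Step 2: P_out = V_terminal * I = 3.2944 * 5.23 = 17.23 W
Step 3: Q = I^2 * R = 5.23^2 * 0.0242 = 0.6619 W

V=3.2944 V, P=17.23 W, Q=0.6619 W


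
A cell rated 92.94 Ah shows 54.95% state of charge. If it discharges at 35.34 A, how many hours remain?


Step 1: remaining = SOC/100 * C_total = 54.95/100 * 92.94 = 51.071 Ah
Step 2: t = remaining / I = 51.071 / 35.34 = 1.445 hr

1.445 hr


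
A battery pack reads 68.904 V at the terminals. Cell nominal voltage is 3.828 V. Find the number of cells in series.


n = V_pack / V_cell = 68.904 / 3.828 = 18

18


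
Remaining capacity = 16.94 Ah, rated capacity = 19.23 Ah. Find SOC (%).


SOC% = 16.94 / 19.23 * 100 = 88.09%

88.09%


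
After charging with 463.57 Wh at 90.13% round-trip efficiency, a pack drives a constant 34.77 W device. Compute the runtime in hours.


Step 1: E_discharge = eta/100 * E_charge = 90.13/100 * 463.57 = 417.82 Wh
Step 2: t = E_discharge / P = 417.82 / 34.77 = 12.02 hr

12.02 hr


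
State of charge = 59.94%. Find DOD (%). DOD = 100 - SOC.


Complement of SOC: DOD = 100% - 59.94% = 40.06%

40.06%
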